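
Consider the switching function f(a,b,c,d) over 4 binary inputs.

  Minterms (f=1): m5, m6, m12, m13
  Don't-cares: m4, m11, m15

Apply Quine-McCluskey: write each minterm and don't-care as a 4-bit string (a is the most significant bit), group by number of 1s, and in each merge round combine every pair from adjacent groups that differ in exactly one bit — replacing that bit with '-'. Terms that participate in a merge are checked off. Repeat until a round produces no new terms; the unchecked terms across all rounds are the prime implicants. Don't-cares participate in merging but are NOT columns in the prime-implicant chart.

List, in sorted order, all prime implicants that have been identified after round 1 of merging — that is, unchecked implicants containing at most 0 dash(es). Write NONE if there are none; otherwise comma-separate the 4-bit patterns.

NONE

Round 0: 0100✓ 0101✓ 0110✓ 1011✓ 1100✓ 1101✓ 1111✓
Round 1: -100✓ -101✓ 01-0 010-✓ 1-11 11-1 110-✓
Round 2: -10-
PIs = {-10-, 01-0, 1-11, 11-1}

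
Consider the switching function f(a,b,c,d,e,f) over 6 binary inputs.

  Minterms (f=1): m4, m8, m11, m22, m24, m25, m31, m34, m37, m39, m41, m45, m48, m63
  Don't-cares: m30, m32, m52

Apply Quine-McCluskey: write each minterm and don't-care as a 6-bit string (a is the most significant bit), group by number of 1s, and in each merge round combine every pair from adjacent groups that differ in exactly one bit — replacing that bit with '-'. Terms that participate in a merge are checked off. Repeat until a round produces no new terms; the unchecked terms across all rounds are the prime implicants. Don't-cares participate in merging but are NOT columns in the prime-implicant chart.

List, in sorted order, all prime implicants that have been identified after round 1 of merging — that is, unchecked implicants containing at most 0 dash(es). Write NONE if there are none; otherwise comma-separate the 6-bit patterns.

size-2^0 implicants → 000100  001000(✓)  001011  010110(✓)  011000(✓)  011001(✓)  011110(✓)  011111(✓)  100000(✓)  100010(✓)  100101(✓)  100111(✓)  101001(✓)  101101(✓)  110000(✓)  110100(✓)  111111(✓)
size-2^1 implicants → -11111  0-1000  01-110  01100-  01111-  1-0000  10-101  1000-0  1001-1  101-01  110-00
Unchecked terms (primes): -11111, 0-1000, 000100, 001011, 01-110, 01100-, 01111-, 1-0000, 10-101, 1000-0, 1001-1, 101-01, 110-00

000100, 001011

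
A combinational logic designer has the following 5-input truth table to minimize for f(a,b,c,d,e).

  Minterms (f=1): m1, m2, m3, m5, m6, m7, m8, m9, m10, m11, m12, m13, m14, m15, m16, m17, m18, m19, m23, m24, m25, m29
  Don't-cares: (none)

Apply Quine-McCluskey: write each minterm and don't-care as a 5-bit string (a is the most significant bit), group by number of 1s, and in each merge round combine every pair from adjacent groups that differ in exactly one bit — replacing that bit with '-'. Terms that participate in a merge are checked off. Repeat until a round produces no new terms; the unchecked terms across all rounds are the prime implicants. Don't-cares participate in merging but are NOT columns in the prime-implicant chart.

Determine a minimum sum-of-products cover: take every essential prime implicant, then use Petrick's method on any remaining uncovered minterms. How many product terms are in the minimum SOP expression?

Round 0: 00001✓ 00010✓ 00011✓ 00101✓ 00110✓ 00111✓ 01000✓ 01001✓ 01010✓ 01011✓ 01100✓ 01101✓ 01110✓ 01111✓ 10000✓ 10001✓ 10010✓ 10011✓ 10111✓ 11000✓ 11001✓ 11101✓
Round 1: -0001✓ -0010✓ -0011✓ -0111✓ -1000✓ -1001✓ -1101✓ 0-001✓ 0-010✓ 0-011✓ 0-101✓ 0-110✓ 0-111✓ 00-01✓ 00-10✓ 00-11✓ 000-1✓ 0001-✓ 001-1✓ 0011-✓ 01-00✓ 01-01✓ 01-10✓ 01-11✓ 010-0✓ 010-1✓ 0100-✓ 0101-✓ 011-0✓ 011-1✓ 0110-✓ 0111-✓ 1-000✓ 1-001✓ 10-11✓ 100-0✓ 100-1✓ 1000-✓ 1001-✓ 11-01✓ 1100-✓
Round 2: --001 -0-11 -00-1 -001- -1-01 -100- 0--01✓ 0--10✓ 0--11✓ 0-0-1✓ 0-01-✓ 0-1-1✓ 0-11-✓ 00--1✓ 00-1-✓ 01--0✓ 01--1✓ 01-0-✓ 01-1-✓ 010--✓ 011--✓ 1-00- 100--
Round 3: 0---1 0--1- 01---
PIs = {--001, -0-11, -00-1, -001-, -1-01, -100-, 0---1, 0--1-, 01---, 1-00-, 100--}
Coverage chart:
  m1: --001,-00-1,0---1
  m2: -001-,0--1-
  m3: -0-11,-00-1,-001-,0---1,0--1-
  m5: 0---1 ←essential
  m6: 0--1- ←essential
  m7: -0-11,0---1,0--1-
  m8: -100-,01---
  m9: --001,-1-01,-100-,0---1,01---
  m10: 0--1-,01---
  m11: 0---1,0--1-,01---
  m12: 01--- ←essential
  m13: -1-01,0---1,01---
  m14: 0--1-,01---
  m15: 0---1,0--1-,01---
  m16: 1-00-,100--
  m17: --001,-00-1,1-00-,100--
  m18: -001-,100--
  m19: -0-11,-00-1,-001-,100--
  m23: -0-11 ←essential
  m24: -100-,1-00-
  m25: --001,-1-01,-100-,1-00-
  m29: -1-01 ←essential
Essential: -0-11, -1-01, 0---1, 0--1-, 01---
Petrick residual → -001-, 1-00-
Min cover (7 terms): b'de + b'c'd + bd'e + a'e + a'd + a'b + ac'd'

7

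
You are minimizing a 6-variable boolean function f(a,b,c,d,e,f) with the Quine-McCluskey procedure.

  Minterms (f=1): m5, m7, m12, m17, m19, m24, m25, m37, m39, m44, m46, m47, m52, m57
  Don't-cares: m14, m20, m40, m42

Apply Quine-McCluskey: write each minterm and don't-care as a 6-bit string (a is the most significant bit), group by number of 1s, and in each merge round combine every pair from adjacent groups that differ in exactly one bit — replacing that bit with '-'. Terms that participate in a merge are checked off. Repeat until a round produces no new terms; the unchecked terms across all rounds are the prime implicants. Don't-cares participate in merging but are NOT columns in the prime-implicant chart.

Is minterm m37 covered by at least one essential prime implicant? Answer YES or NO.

YES

[col 0] 000101*, 000111*, 001100*, 001110*, 010001*, 010011*, 010100*, 011000*, 011001*, 100101*, 100111*, 101000*, 101010*, 101100*, 101110*, 101111*, 110100*, 111001*
[col 1] -00101*, -00111*, -01100*, -01110*, -10100, -11001, 0001-1*, 0011-0*, 01-001, 0100-1, 01100-, 10-111, 1001-1*, 101-00*, 101-10*, 1010-0*, 1011-0*, 10111-
[col 2] -001-1, -011-0, 101--0
Prime implicants: -001-1, -011-0, -10100, -11001, 01-001, 0100-1, 01100-, 10-111, 101--0, 10111-
PI chart (minterm → PIs covering it):
  5 | -001-1  (sole → essential)
  7 | -001-1  (sole → essential)
  12 | -011-0  (sole → essential)
  17 | 01-001,0100-1
  19 | 0100-1  (sole → essential)
  24 | 01100-  (sole → essential)
  25 | -11001,01-001,01100-
  37 | -001-1  (sole → essential)
  39 | -001-1,10-111
  44 | -011-0,101--0
  46 | -011-0,101--0,10111-
  47 | 10-111,10111-
  52 | -10100  (sole → essential)
  57 | -11001  (sole → essential)
Essential prime implicants: -001-1, -011-0, -10100, -11001, 0100-1, 01100-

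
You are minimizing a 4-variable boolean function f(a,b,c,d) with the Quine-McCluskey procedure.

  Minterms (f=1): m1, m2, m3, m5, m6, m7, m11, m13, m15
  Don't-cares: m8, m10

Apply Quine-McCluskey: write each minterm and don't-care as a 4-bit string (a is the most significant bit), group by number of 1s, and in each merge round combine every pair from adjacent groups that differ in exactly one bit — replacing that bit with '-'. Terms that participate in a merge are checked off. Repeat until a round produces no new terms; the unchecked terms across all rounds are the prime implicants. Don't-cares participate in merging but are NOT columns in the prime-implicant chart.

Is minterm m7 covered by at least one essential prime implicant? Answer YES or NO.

YES

size-2^0 implicants → 0001(✓)  0010(✓)  0011(✓)  0101(✓)  0110(✓)  0111(✓)  1000(✓)  1010(✓)  1011(✓)  1101(✓)  1111(✓)
size-2^1 implicants → -010(✓)  -011(✓)  -101(✓)  -111(✓)  0-01(✓)  0-10(✓)  0-11(✓)  00-1(✓)  001-(✓)  01-1(✓)  011-(✓)  1-11(✓)  10-0  101-(✓)  11-1(✓)
size-2^2 implicants → --11  -01-  -1-1  0--1  0-1-
Unchecked terms (primes): --11, -01-, -1-1, 0--1, 0-1-, 10-0
Minterm coverage:
  m1 ⊆ 0--1 [E]
  m2 ⊆ -01-,0-1-
  m3 ⊆ --11,-01-,0--1,0-1-
  m5 ⊆ -1-1,0--1
  m6 ⊆ 0-1- [E]
  m7 ⊆ --11,-1-1,0--1,0-1-
  m11 ⊆ --11,-01-
  m13 ⊆ -1-1 [E]
  m15 ⊆ --11,-1-1
E = {-1-1, 0--1, 0-1-}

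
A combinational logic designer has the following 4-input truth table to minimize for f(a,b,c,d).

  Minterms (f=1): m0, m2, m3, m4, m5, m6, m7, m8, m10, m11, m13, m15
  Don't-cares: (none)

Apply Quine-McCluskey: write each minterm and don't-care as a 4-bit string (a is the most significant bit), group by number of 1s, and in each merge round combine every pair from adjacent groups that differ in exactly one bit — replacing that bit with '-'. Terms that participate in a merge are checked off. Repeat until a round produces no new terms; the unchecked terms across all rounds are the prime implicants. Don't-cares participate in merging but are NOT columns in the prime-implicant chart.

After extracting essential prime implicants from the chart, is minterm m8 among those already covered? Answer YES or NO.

Round 0: 0000✓ 0010✓ 0011✓ 0100✓ 0101✓ 0110✓ 0111✓ 1000✓ 1010✓ 1011✓ 1101✓ 1111✓
Round 1: -000✓ -010✓ -011✓ -101✓ -111✓ 0-00✓ 0-10✓ 0-11✓ 00-0✓ 001-✓ 01-0✓ 01-1✓ 010-✓ 011-✓ 1-11✓ 10-0✓ 101-✓ 11-1✓
Round 2: --11 -0-0 -01- -1-1 0--0 0-1- 01--
PIs = {--11, -0-0, -01-, -1-1, 0--0, 0-1-, 01--}
Coverage chart:
  m0: -0-0,0--0
  m2: -0-0,-01-,0--0,0-1-
  m3: --11,-01-,0-1-
  m4: 0--0,01--
  m5: -1-1,01--
  m6: 0--0,0-1-,01--
  m7: --11,-1-1,0-1-,01--
  m8: -0-0 ←essential
  m10: -0-0,-01-
  m11: --11,-01-
  m13: -1-1 ←essential
  m15: --11,-1-1
Essential: -0-0, -1-1

YES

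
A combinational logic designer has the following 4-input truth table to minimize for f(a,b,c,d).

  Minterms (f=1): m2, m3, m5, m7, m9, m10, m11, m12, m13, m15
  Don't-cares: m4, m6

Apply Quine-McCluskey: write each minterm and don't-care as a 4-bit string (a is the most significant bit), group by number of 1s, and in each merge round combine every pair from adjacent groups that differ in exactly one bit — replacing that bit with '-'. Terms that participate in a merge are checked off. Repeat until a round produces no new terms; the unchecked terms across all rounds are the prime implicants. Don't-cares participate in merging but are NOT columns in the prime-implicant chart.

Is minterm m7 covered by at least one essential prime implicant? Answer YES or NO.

NO

size-2^0 implicants → 0010(✓)  0011(✓)  0100(✓)  0101(✓)  0110(✓)  0111(✓)  1001(✓)  1010(✓)  1011(✓)  1100(✓)  1101(✓)  1111(✓)
size-2^1 implicants → -010(✓)  -011(✓)  -100(✓)  -101(✓)  -111(✓)  0-10(✓)  0-11(✓)  001-(✓)  01-0(✓)  01-1(✓)  010-(✓)  011-(✓)  1-01(✓)  1-11(✓)  10-1(✓)  101-(✓)  11-1(✓)  110-(✓)
size-2^2 implicants → --11  -01-  -1-1  -10-  0-1-  01--  1--1
Unchecked terms (primes): --11, -01-, -1-1, -10-, 0-1-, 01--, 1--1
Minterm coverage:
  m2 ⊆ -01-,0-1-
  m3 ⊆ --11,-01-,0-1-
  m5 ⊆ -1-1,-10-,01--
  m7 ⊆ --11,-1-1,0-1-,01--
  m9 ⊆ 1--1 [E]
  m10 ⊆ -01- [E]
  m11 ⊆ --11,-01-,1--1
  m12 ⊆ -10- [E]
  m13 ⊆ -1-1,-10-,1--1
  m15 ⊆ --11,-1-1,1--1
E = {-01-, -10-, 1--1}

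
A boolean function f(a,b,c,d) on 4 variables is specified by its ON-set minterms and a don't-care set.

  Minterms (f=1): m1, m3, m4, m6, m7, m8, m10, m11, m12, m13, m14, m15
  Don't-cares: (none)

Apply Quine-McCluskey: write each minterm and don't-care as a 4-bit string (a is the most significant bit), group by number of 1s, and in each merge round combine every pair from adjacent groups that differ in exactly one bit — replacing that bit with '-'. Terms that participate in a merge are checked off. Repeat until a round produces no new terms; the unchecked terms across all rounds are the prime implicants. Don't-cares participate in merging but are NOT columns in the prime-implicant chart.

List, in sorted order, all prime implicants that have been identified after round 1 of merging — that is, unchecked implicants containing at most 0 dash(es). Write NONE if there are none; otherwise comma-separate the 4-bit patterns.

NONE

Round 0: 0001✓ 0011✓ 0100✓ 0110✓ 0111✓ 1000✓ 1010✓ 1011✓ 1100✓ 1101✓ 1110✓ 1111✓
Round 1: -011✓ -100✓ -110✓ -111✓ 0-11✓ 00-1 01-0✓ 011-✓ 1-00✓ 1-10✓ 1-11✓ 10-0✓ 101-✓ 11-0✓ 11-1✓ 110-✓ 111-✓
Round 2: --11 -1-0 -11- 1--0 1-1- 11--
PIs = {--11, -1-0, -11-, 00-1, 1--0, 1-1-, 11--}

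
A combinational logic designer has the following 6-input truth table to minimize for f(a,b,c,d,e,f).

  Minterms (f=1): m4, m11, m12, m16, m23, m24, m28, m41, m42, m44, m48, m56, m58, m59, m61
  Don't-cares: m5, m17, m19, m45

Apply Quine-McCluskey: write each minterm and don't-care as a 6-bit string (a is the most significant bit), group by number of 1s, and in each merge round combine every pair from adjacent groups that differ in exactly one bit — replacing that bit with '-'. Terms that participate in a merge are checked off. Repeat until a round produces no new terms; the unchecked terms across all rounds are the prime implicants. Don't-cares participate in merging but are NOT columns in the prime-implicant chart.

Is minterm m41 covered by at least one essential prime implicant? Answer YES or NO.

YES

size-2^0 implicants → 000100(✓)  000101(✓)  001011  001100(✓)  010000(✓)  010001(✓)  010011(✓)  010111(✓)  011000(✓)  011100(✓)  101001(✓)  101010(✓)  101100(✓)  101101(✓)  110000(✓)  111000(✓)  111010(✓)  111011(✓)  111101(✓)
size-2^1 implicants → -01100  -10000(✓)  -11000(✓)  0-1100  00-100  00010-  01-000(✓)  010-11  0100-1  01000-  011-00  1-1010  1-1101  101-01  10110-  11-000(✓)  1110-0  11101-
size-2^2 implicants → -1-000
Unchecked terms (primes): -01100, -1-000, 0-1100, 00-100, 00010-, 001011, 010-11, 0100-1, 01000-, 011-00, 1-1010, 1-1101, 101-01, 10110-, 1110-0, 11101-
Minterm coverage:
  m4 ⊆ 00-100,00010-
  m11 ⊆ 001011 [E]
  m12 ⊆ -01100,0-1100,00-100
  m16 ⊆ -1-000,01000-
  m23 ⊆ 010-11 [E]
  m24 ⊆ -1-000,011-00
  m28 ⊆ 0-1100,011-00
  m41 ⊆ 101-01 [E]
  m42 ⊆ 1-1010 [E]
  m44 ⊆ -01100,10110-
  m48 ⊆ -1-000 [E]
  m56 ⊆ -1-000,1110-0
  m58 ⊆ 1-1010,1110-0,11101-
  m59 ⊆ 11101- [E]
  m61 ⊆ 1-1101 [E]
E = {-1-000, 001011, 010-11, 1-1010, 1-1101, 101-01, 11101-}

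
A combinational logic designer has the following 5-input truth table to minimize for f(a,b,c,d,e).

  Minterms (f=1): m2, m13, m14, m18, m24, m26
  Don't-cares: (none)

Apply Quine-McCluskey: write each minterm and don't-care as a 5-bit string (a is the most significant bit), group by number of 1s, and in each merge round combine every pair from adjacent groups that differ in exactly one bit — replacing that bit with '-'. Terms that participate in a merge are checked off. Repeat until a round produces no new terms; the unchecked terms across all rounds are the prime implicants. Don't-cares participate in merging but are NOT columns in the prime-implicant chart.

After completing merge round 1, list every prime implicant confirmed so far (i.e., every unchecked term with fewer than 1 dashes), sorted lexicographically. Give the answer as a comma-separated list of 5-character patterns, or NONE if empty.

size-2^0 implicants → 00010(✓)  01101  01110  10010(✓)  11000(✓)  11010(✓)
size-2^1 implicants → -0010  1-010  110-0
Unchecked terms (primes): -0010, 01101, 01110, 1-010, 110-0

01101, 01110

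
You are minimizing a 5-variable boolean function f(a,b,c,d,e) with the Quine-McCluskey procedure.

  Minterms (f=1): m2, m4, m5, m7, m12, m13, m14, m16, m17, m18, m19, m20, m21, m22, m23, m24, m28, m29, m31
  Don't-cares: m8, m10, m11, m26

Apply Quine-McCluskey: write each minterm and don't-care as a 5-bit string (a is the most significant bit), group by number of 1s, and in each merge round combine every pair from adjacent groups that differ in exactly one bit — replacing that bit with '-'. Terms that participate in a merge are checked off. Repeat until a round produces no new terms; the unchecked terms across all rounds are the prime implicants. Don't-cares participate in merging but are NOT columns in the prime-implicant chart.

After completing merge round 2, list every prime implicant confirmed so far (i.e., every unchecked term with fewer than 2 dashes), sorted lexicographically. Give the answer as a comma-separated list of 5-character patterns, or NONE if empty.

size-2^0 implicants → 00010(✓)  00100(✓)  00101(✓)  00111(✓)  01000(✓)  01010(✓)  01011(✓)  01100(✓)  01101(✓)  01110(✓)  10000(✓)  10001(✓)  10010(✓)  10011(✓)  10100(✓)  10101(✓)  10110(✓)  10111(✓)  11000(✓)  11010(✓)  11100(✓)  11101(✓)  11111(✓)
size-2^1 implicants → -0010(✓)  -0100(✓)  -0101(✓)  -0111(✓)  -1000(✓)  -1010(✓)  -1100(✓)  -1101(✓)  0-010(✓)  0-100(✓)  0-101(✓)  001-1(✓)  0010-(✓)  01-00(✓)  01-10(✓)  010-0(✓)  0101-  011-0(✓)  0110-(✓)  1-000(✓)  1-010(✓)  1-100(✓)  1-101(✓)  1-111(✓)  10-00(✓)  10-01(✓)  10-10(✓)  10-11(✓)  100-0(✓)  100-1(✓)  1000-(✓)  1001-(✓)  101-0(✓)  101-1(✓)  1010-(✓)  1011-(✓)  11-00(✓)  110-0(✓)  111-1(✓)  1110-(✓)
size-2^2 implicants → --010  --100(✓)  --101(✓)  -01-1  -010-(✓)  -1-00  -10-0  -110-(✓)  0-10-(✓)  01--0  1--00  1-0-0  1-1-1  1-10-(✓)  10--0(✓)  10--1(✓)  10-0-(✓)  10-1-(✓)  100--(✓)  101--(✓)
size-2^3 implicants → --10-  10---
Unchecked terms (primes): --010, --10-, -01-1, -1-00, -10-0, 01--0, 0101-, 1--00, 1-0-0, 1-1-1, 10---

0101-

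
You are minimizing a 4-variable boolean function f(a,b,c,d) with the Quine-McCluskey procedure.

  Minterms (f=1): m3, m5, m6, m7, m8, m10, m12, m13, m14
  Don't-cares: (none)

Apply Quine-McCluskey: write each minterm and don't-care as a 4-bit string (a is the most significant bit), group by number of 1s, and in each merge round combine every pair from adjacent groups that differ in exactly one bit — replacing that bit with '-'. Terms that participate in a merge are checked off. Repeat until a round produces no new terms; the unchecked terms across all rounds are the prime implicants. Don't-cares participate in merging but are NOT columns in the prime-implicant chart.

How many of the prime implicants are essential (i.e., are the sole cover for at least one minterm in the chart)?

2

[col 0] 0011*, 0101*, 0110*, 0111*, 1000*, 1010*, 1100*, 1101*, 1110*
[col 1] -101, -110, 0-11, 01-1, 011-, 1-00*, 1-10*, 10-0*, 11-0*, 110-
[col 2] 1--0
Prime implicants: -101, -110, 0-11, 01-1, 011-, 1--0, 110-
PI chart (minterm → PIs covering it):
  3 | 0-11  (sole → essential)
  5 | -101,01-1
  6 | -110,011-
  7 | 0-11,01-1,011-
  8 | 1--0  (sole → essential)
  10 | 1--0  (sole → essential)
  12 | 1--0,110-
  13 | -101,110-
  14 | -110,1--0
Essential prime implicants: 0-11, 1--0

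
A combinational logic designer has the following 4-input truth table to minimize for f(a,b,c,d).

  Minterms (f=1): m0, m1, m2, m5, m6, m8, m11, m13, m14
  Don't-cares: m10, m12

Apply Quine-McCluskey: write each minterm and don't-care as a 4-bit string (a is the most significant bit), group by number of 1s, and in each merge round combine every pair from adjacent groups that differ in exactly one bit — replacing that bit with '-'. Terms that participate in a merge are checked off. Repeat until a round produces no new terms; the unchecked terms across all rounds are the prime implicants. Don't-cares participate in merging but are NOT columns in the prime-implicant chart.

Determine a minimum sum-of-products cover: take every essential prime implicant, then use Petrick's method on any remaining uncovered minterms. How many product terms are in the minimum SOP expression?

[col 0] 0000*, 0001*, 0010*, 0101*, 0110*, 1000*, 1010*, 1011*, 1100*, 1101*, 1110*
[col 1] -000*, -010*, -101, -110*, 0-01, 0-10*, 00-0*, 000-, 1-00*, 1-10*, 10-0*, 101-, 11-0*, 110-
[col 2] --10, -0-0, 1--0
Prime implicants: --10, -0-0, -101, 0-01, 000-, 1--0, 101-, 110-
PI chart (minterm → PIs covering it):
  0 | -0-0,000-
  1 | 0-01,000-
  2 | --10,-0-0
  5 | -101,0-01
  6 | --10  (sole → essential)
  8 | -0-0,1--0
  11 | 101-  (sole → essential)
  13 | -101,110-
  14 | --10,1--0
Essential prime implicants: --10, 101-
Petrick residual → -0-0, -101, 0-01
Minimum SOP uses 5 PIs: cd' + b'd' + bc'd + a'c'd + ab'c

5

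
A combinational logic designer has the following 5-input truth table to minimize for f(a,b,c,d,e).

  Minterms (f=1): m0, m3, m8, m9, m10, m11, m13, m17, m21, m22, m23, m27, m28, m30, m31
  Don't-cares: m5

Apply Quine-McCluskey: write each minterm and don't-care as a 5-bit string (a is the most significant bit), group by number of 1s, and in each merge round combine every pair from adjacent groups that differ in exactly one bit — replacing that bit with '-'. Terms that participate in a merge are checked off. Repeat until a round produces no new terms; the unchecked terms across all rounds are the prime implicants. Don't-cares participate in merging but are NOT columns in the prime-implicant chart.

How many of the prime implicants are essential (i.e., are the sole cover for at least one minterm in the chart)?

6

size-2^0 implicants → 00000(✓)  00011(✓)  00101(✓)  01000(✓)  01001(✓)  01010(✓)  01011(✓)  01101(✓)  10001(✓)  10101(✓)  10110(✓)  10111(✓)  11011(✓)  11100(✓)  11110(✓)  11111(✓)
size-2^1 implicants → -0101  -1011  0-000  0-011  0-101  01-01  010-0(✓)  010-1(✓)  0100-(✓)  0101-(✓)  1-110(✓)  1-111(✓)  10-01  101-1  1011-(✓)  11-11  111-0  1111-(✓)
size-2^2 implicants → 010--  1-11-
Unchecked terms (primes): -0101, -1011, 0-000, 0-011, 0-101, 01-01, 010--, 1-11-, 10-01, 101-1, 11-11, 111-0
Minterm coverage:
  m0 ⊆ 0-000 [E]
  m3 ⊆ 0-011 [E]
  m8 ⊆ 0-000,010--
  m9 ⊆ 01-01,010--
  m10 ⊆ 010-- [E]
  m11 ⊆ -1011,0-011,010--
  m13 ⊆ 0-101,01-01
  m17 ⊆ 10-01 [E]
  m21 ⊆ -0101,10-01,101-1
  m22 ⊆ 1-11- [E]
  m23 ⊆ 1-11-,101-1
  m27 ⊆ -1011,11-11
  m28 ⊆ 111-0 [E]
  m30 ⊆ 1-11-,111-0
  m31 ⊆ 1-11-,11-11
E = {0-000, 0-011, 010--, 1-11-, 10-01, 111-0}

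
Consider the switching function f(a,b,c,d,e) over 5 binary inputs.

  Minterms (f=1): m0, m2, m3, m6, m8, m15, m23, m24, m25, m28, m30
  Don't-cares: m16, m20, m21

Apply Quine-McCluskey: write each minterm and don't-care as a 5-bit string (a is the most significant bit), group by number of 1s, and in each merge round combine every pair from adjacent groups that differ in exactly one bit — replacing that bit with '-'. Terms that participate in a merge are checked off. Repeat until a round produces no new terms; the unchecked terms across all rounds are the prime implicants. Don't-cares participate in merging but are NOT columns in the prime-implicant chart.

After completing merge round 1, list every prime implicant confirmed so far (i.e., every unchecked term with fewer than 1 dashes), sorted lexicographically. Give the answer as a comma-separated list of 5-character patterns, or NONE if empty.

01111

[col 0] 00000*, 00010*, 00011*, 00110*, 01000*, 01111, 10000*, 10100*, 10101*, 10111*, 11000*, 11001*, 11100*, 11110*
[col 1] -0000*, -1000*, 0-000*, 00-10, 000-0, 0001-, 1-000*, 1-100*, 10-00*, 101-1, 1010-, 11-00*, 1100-, 111-0
[col 2] --000, 1--00
Prime implicants: --000, 00-10, 000-0, 0001-, 01111, 1--00, 101-1, 1010-, 1100-, 111-0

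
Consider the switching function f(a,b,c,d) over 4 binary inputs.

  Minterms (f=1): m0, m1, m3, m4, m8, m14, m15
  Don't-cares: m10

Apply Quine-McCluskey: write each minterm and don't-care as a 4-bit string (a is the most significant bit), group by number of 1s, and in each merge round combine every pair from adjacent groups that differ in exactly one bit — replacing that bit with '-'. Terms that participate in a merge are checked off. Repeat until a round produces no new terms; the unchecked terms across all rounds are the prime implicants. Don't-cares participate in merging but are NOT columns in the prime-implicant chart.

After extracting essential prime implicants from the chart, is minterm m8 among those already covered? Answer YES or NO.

Round 0: 0000✓ 0001✓ 0011✓ 0100✓ 1000✓ 1010✓ 1110✓ 1111✓
Round 1: -000 0-00 00-1 000- 1-10 10-0 111-
PIs = {-000, 0-00, 00-1, 000-, 1-10, 10-0, 111-}
Coverage chart:
  m0: -000,0-00,000-
  m1: 00-1,000-
  m3: 00-1 ←essential
  m4: 0-00 ←essential
  m8: -000,10-0
  m14: 1-10,111-
  m15: 111- ←essential
Essential: 0-00, 00-1, 111-

NO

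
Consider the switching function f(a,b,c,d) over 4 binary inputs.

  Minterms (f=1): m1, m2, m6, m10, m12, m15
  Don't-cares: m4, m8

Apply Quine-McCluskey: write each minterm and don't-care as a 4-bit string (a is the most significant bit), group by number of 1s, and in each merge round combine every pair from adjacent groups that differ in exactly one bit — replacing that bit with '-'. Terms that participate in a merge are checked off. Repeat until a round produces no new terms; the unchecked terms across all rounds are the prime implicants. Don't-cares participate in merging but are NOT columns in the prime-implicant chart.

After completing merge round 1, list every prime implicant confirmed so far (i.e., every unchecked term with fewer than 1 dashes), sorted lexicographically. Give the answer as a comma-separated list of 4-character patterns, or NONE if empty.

0001, 1111

Round 0: 0001 0010✓ 0100✓ 0110✓ 1000✓ 1010✓ 1100✓ 1111
Round 1: -010 -100 0-10 01-0 1-00 10-0
PIs = {-010, -100, 0-10, 0001, 01-0, 1-00, 10-0, 1111}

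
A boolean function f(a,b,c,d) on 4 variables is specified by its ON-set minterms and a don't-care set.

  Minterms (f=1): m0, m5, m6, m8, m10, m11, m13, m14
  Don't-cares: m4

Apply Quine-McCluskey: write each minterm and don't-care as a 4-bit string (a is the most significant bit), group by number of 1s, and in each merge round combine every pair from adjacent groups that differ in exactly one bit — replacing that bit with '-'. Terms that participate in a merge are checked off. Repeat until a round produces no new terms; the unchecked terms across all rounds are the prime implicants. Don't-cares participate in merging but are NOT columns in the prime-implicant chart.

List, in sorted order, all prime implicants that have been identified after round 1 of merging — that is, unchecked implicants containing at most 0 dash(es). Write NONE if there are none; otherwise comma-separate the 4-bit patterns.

NONE

size-2^0 implicants → 0000(✓)  0100(✓)  0101(✓)  0110(✓)  1000(✓)  1010(✓)  1011(✓)  1101(✓)  1110(✓)
size-2^1 implicants → -000  -101  -110  0-00  01-0  010-  1-10  10-0  101-
Unchecked terms (primes): -000, -101, -110, 0-00, 01-0, 010-, 1-10, 10-0, 101-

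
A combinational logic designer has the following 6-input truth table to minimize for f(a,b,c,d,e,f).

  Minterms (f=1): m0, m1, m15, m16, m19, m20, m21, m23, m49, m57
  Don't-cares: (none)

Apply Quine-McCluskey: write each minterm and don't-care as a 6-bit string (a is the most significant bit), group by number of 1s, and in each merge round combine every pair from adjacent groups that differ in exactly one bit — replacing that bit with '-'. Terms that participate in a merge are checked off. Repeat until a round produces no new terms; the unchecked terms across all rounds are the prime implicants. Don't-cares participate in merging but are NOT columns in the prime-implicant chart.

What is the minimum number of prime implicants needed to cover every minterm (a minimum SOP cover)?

6

Round 0: 000000✓ 000001✓ 001111 010000✓ 010011✓ 010100✓ 010101✓ 010111✓ 110001✓ 111001✓
Round 1: 0-0000 00000- 010-00 010-11 0101-1 01010- 11-001
PIs = {0-0000, 00000-, 001111, 010-00, 010-11, 0101-1, 01010-, 11-001}
Coverage chart:
  m0: 0-0000,00000-
  m1: 00000- ←essential
  m15: 001111 ←essential
  m16: 0-0000,010-00
  m19: 010-11 ←essential
  m20: 010-00,01010-
  m21: 0101-1,01010-
  m23: 010-11,0101-1
  m49: 11-001 ←essential
  m57: 11-001 ←essential
Essential: 00000-, 001111, 010-11, 11-001
Petrick residual → 0-0000, 01010-
Min cover (6 terms): a'c'd'e'f' + a'b'c'd'e' + a'b'cdef + a'bc'ef + a'bc'de' + abd'e'f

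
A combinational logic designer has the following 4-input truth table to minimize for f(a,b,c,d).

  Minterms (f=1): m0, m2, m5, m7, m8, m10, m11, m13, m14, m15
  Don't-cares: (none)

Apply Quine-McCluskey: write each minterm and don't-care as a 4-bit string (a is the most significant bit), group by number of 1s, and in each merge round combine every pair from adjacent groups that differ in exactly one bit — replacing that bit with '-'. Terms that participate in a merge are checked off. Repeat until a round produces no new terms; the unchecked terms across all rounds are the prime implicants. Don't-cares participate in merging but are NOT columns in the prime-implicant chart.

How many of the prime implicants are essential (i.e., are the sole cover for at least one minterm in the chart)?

3

Round 0: 0000✓ 0010✓ 0101✓ 0111✓ 1000✓ 1010✓ 1011✓ 1101✓ 1110✓ 1111✓
Round 1: -000✓ -010✓ -101✓ -111✓ 00-0✓ 01-1✓ 1-10✓ 1-11✓ 10-0✓ 101-✓ 11-1✓ 111-✓
Round 2: -0-0 -1-1 1-1-
PIs = {-0-0, -1-1, 1-1-}
Coverage chart:
  m0: -0-0 ←essential
  m2: -0-0 ←essential
  m5: -1-1 ←essential
  m7: -1-1 ←essential
  m8: -0-0 ←essential
  m10: -0-0,1-1-
  m11: 1-1- ←essential
  m13: -1-1 ←essential
  m14: 1-1- ←essential
  m15: -1-1,1-1-
Essential: -0-0, -1-1, 1-1-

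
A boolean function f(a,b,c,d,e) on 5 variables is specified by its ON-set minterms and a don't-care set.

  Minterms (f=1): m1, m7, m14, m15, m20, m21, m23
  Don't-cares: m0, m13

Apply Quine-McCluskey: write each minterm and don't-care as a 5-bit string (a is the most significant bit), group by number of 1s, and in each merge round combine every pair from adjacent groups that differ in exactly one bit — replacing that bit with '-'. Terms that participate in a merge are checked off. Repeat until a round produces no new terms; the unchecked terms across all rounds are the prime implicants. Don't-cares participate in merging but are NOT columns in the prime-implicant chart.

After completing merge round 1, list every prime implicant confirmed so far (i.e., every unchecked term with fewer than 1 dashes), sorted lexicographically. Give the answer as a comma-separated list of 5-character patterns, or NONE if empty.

NONE

size-2^0 implicants → 00000(✓)  00001(✓)  00111(✓)  01101(✓)  01110(✓)  01111(✓)  10100(✓)  10101(✓)  10111(✓)
size-2^1 implicants → -0111  0-111  0000-  011-1  0111-  101-1  1010-
Unchecked terms (primes): -0111, 0-111, 0000-, 011-1, 0111-, 101-1, 1010-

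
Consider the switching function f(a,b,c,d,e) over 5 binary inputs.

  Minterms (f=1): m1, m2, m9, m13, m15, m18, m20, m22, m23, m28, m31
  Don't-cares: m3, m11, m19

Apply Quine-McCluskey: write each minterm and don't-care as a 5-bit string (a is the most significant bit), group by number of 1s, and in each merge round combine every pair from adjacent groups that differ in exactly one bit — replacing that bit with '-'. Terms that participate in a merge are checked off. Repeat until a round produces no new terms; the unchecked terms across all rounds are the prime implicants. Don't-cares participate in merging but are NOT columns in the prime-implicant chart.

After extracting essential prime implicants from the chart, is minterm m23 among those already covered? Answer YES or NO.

NO

size-2^0 implicants → 00001(✓)  00010(✓)  00011(✓)  01001(✓)  01011(✓)  01101(✓)  01111(✓)  10010(✓)  10011(✓)  10100(✓)  10110(✓)  10111(✓)  11100(✓)  11111(✓)
size-2^1 implicants → -0010(✓)  -0011(✓)  -1111  0-001(✓)  0-011(✓)  000-1(✓)  0001-(✓)  01-01(✓)  01-11(✓)  010-1(✓)  011-1(✓)  1-100  1-111  10-10(✓)  10-11(✓)  1001-(✓)  101-0  1011-(✓)
size-2^2 implicants → -001-  0-0-1  01--1  10-1-
Unchecked terms (primes): -001-, -1111, 0-0-1, 01--1, 1-100, 1-111, 10-1-, 101-0
Minterm coverage:
  m1 ⊆ 0-0-1 [E]
  m2 ⊆ -001- [E]
  m9 ⊆ 0-0-1,01--1
  m13 ⊆ 01--1 [E]
  m15 ⊆ -1111,01--1
  m18 ⊆ -001-,10-1-
  m20 ⊆ 1-100,101-0
  m22 ⊆ 10-1-,101-0
  m23 ⊆ 1-111,10-1-
  m28 ⊆ 1-100 [E]
  m31 ⊆ -1111,1-111
E = {-001-, 0-0-1, 01--1, 1-100}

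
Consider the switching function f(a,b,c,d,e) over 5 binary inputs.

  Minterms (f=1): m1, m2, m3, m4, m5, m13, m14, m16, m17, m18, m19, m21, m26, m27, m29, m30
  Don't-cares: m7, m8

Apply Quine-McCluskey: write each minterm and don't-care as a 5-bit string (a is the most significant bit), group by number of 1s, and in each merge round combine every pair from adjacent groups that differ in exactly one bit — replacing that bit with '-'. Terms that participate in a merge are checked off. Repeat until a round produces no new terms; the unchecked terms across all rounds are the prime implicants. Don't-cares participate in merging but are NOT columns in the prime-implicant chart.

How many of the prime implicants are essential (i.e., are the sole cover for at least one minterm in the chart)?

size-2^0 implicants → 00001(✓)  00010(✓)  00011(✓)  00100(✓)  00101(✓)  00111(✓)  01000  01101(✓)  01110(✓)  10000(✓)  10001(✓)  10010(✓)  10011(✓)  10101(✓)  11010(✓)  11011(✓)  11101(✓)  11110(✓)
size-2^1 implicants → -0001(✓)  -0010(✓)  -0011(✓)  -0101(✓)  -1101(✓)  -1110  0-101(✓)  00-01(✓)  00-11(✓)  000-1(✓)  0001-(✓)  001-1(✓)  0010-  1-010(✓)  1-011(✓)  1-101(✓)  10-01(✓)  100-0(✓)  100-1(✓)  1000-(✓)  1001-(✓)  11-10  1101-(✓)
size-2^2 implicants → --101  -0-01  -00-1  -001-  00--1  1-01-  100--
Unchecked terms (primes): --101, -0-01, -00-1, -001-, -1110, 00--1, 0010-, 01000, 1-01-, 100--, 11-10
Minterm coverage:
  m1 ⊆ -0-01,-00-1,00--1
  m2 ⊆ -001- [E]
  m3 ⊆ -00-1,-001-,00--1
  m4 ⊆ 0010- [E]
  m5 ⊆ --101,-0-01,00--1,0010-
  m13 ⊆ --101 [E]
  m14 ⊆ -1110 [E]
  m16 ⊆ 100-- [E]
  m17 ⊆ -0-01,-00-1,100--
  m18 ⊆ -001-,1-01-,100--
  m19 ⊆ -00-1,-001-,1-01-,100--
  m21 ⊆ --101,-0-01
  m26 ⊆ 1-01-,11-10
  m27 ⊆ 1-01- [E]
  m29 ⊆ --101 [E]
  m30 ⊆ -1110,11-10
E = {--101, -001-, -1110, 0010-, 1-01-, 100--}

6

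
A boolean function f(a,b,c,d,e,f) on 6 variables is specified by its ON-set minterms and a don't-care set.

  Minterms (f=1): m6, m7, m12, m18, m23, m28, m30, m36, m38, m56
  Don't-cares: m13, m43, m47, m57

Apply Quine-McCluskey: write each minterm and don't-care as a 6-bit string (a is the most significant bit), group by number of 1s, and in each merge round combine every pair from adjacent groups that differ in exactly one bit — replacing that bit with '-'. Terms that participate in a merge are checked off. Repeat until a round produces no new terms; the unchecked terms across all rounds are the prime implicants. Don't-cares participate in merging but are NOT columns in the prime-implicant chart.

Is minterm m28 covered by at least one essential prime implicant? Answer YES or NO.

YES

Round 0: 000110✓ 000111✓ 001100✓ 001101✓ 010010 010111✓ 011100✓ 011110✓ 100100✓ 100110✓ 101011✓ 101111✓ 111000✓ 111001✓
Round 1: -00110 0-0111 0-1100 00011- 00110- 0111-0 1001-0 101-11 11100-
PIs = {-00110, 0-0111, 0-1100, 00011-, 00110-, 010010, 0111-0, 1001-0, 101-11, 11100-}
Coverage chart:
  m6: -00110,00011-
  m7: 0-0111,00011-
  m12: 0-1100,00110-
  m18: 010010 ←essential
  m23: 0-0111 ←essential
  m28: 0-1100,0111-0
  m30: 0111-0 ←essential
  m36: 1001-0 ←essential
  m38: -00110,1001-0
  m56: 11100- ←essential
Essential: 0-0111, 010010, 0111-0, 1001-0, 11100-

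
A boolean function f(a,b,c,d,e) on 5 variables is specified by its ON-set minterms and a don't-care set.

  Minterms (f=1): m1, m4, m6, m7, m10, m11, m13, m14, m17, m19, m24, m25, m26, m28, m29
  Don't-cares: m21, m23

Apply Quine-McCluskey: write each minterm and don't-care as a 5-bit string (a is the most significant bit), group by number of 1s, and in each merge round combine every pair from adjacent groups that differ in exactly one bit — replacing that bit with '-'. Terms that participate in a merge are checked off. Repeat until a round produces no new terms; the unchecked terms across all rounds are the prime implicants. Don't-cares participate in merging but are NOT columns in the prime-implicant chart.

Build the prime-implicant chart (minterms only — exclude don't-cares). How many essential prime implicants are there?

[col 0] 00001*, 00100*, 00110*, 00111*, 01010*, 01011*, 01101*, 01110*, 10001*, 10011*, 10101*, 10111*, 11000*, 11001*, 11010*, 11100*, 11101*
[col 1] -0001, -0111, -1010, -1101, 0-110, 001-0, 0011-, 01-10, 0101-, 1-001*, 1-101*, 10-01*, 10-11*, 100-1*, 101-1*, 11-00*, 11-01*, 110-0, 1100-*, 1110-*
[col 2] 1--01, 10--1, 11-0-
Prime implicants: -0001, -0111, -1010, -1101, 0-110, 001-0, 0011-, 01-10, 0101-, 1--01, 10--1, 11-0-, 110-0
PI chart (minterm → PIs covering it):
  1 | -0001  (sole → essential)
  4 | 001-0  (sole → essential)
  6 | 0-110,001-0,0011-
  7 | -0111,0011-
  10 | -1010,01-10,0101-
  11 | 0101-  (sole → essential)
  13 | -1101  (sole → essential)
  14 | 0-110,01-10
  17 | -0001,1--01,10--1
  19 | 10--1  (sole → essential)
  24 | 11-0-,110-0
  25 | 1--01,11-0-
  26 | -1010,110-0
  28 | 11-0-  (sole → essential)
  29 | -1101,1--01,11-0-
Essential prime implicants: -0001, -1101, 001-0, 0101-, 10--1, 11-0-

6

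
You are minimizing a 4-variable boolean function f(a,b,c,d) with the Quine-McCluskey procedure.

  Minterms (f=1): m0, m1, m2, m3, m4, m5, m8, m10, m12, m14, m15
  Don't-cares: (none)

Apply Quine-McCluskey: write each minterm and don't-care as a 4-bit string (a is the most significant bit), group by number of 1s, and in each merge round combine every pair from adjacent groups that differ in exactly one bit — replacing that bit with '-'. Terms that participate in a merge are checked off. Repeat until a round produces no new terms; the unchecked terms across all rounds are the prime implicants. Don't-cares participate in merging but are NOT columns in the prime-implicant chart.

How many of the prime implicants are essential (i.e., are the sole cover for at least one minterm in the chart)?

3

size-2^0 implicants → 0000(✓)  0001(✓)  0010(✓)  0011(✓)  0100(✓)  0101(✓)  1000(✓)  1010(✓)  1100(✓)  1110(✓)  1111(✓)
size-2^1 implicants → -000(✓)  -010(✓)  -100(✓)  0-00(✓)  0-01(✓)  00-0(✓)  00-1(✓)  000-(✓)  001-(✓)  010-(✓)  1-00(✓)  1-10(✓)  10-0(✓)  11-0(✓)  111-
size-2^2 implicants → --00  -0-0  0-0-  00--  1--0
Unchecked terms (primes): --00, -0-0, 0-0-, 00--, 1--0, 111-
Minterm coverage:
  m0 ⊆ --00,-0-0,0-0-,00--
  m1 ⊆ 0-0-,00--
  m2 ⊆ -0-0,00--
  m3 ⊆ 00-- [E]
  m4 ⊆ --00,0-0-
  m5 ⊆ 0-0- [E]
  m8 ⊆ --00,-0-0,1--0
  m10 ⊆ -0-0,1--0
  m12 ⊆ --00,1--0
  m14 ⊆ 1--0,111-
  m15 ⊆ 111- [E]
E = {0-0-, 00--, 111-}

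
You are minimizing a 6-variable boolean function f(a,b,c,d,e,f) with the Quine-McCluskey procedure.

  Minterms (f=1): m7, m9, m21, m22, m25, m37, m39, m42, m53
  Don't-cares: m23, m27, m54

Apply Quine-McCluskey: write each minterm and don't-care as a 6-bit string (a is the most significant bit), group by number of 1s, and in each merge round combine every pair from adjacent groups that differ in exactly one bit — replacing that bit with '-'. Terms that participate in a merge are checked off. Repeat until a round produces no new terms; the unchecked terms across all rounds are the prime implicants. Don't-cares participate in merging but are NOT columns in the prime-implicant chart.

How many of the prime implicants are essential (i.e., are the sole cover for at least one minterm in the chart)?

2

Round 0: 000111✓ 001001✓ 010101✓ 010110✓ 010111✓ 011001✓ 011011✓ 100101✓ 100111✓ 101010 110101✓ 110110✓
Round 1: -00111 -10101 -10110 0-0111 0-1001 0101-1 01011- 0110-1 1-0101 1001-1
PIs = {-00111, -10101, -10110, 0-0111, 0-1001, 0101-1, 01011-, 0110-1, 1-0101, 1001-1, 101010}
Coverage chart:
  m7: -00111,0-0111
  m9: 0-1001 ←essential
  m21: -10101,0101-1
  m22: -10110,01011-
  m25: 0-1001,0110-1
  m37: 1-0101,1001-1
  m39: -00111,1001-1
  m42: 101010 ←essential
  m53: -10101,1-0101
Essential: 0-1001, 101010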